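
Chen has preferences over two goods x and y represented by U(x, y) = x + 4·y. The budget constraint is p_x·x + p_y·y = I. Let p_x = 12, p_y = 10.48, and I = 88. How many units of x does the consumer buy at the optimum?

x* = 0

y gives more utility per dollar, so spend all income on y: y* = I/p_y, x* = 0.
Numerically: x* = 0, y* = 8.3969.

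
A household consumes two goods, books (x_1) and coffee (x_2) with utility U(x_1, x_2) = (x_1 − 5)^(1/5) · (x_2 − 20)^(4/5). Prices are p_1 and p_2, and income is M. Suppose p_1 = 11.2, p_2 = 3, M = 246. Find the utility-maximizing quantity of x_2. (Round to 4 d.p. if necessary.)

Discretionary income = 246 − 5·11.2 − 20·3 = 130; x_2* = 20 + 0.8·130/3 = 54.6667.

x_2* = 54.6667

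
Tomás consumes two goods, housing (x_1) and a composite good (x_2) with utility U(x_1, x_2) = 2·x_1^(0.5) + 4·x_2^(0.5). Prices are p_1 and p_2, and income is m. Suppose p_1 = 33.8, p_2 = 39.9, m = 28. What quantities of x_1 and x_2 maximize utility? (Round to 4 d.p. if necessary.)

x_1* = 0.1888, x_2* = 0.5418

From the CES first-order condition, (1/2)·(x_2/x_1)^(0.5) = p_1/p_2.
Solve for the ratio: x_2/x_1 = [2·p_1/p_2]^(2).
Substitute x_2 = (x_2/x_1)·x_1 into the budget: x_1* = m/(p_1 + p_2·(x_2/x_1)).
Numerically x_2/x_1 = 2.870434, so x_1* = 28/(33.8 + 39.9·2.870434) = 0.1888 and x_2* = 2.870434·0.1888 = 0.5418.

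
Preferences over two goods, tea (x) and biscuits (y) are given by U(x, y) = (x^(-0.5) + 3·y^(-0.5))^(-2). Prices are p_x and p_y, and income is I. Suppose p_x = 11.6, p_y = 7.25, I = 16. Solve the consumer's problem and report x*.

From the CES first-order condition, (1/3)·(y/x)^(1.5) = p_x/p_y.
Hence y/x = (3·p_x/p_y)^(1/(1.5)), i.e. raised to the 2/3 power.
Substitute y = (y/x)·x into the budget: x* = I/(p_x + p_y·(y/x)).
Numerically y/x = 2.845515, so x* = 16/(11.6 + 7.25·2.845515) = 0.4964.

x* = 0.4964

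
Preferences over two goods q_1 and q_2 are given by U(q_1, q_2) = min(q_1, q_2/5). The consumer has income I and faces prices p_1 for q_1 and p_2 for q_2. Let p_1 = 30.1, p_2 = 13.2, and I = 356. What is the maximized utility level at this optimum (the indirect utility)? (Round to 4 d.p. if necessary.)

V = 3.7045

Leontief preferences: the optimum is at the kink where q_1/1 = q_2/5, i.e. q_2 = 5·q_1.
Budget: p_1·q_1 + p_2·5·q_1 = I, so (p_1 + 5·p_2)·q_1 = I.
Demand: q_1*(p_1,p_2,I) = I/(p_1 + 5·p_2), q_2* = 5·I/(p_1 + 5·p_2).
Here 30.1 + 5·13.2 = 96.1, giving q_1* = 3.7045 and q_2* = 18.5224.
Utility at the optimum: U(3.7045, 18.5224) = 3.7045.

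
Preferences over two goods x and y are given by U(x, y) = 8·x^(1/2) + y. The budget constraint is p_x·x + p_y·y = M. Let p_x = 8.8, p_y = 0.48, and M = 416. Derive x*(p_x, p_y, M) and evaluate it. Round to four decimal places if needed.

Solve: √x = 4·p_y/p_x, so x*(p_x,p_y) = (4·p_y/p_x)², and y* = (M − p_x·x*)/p_y.
Plugging in: x* = (4·0.48/8.8)² = 0.0476.

x* = 0.0476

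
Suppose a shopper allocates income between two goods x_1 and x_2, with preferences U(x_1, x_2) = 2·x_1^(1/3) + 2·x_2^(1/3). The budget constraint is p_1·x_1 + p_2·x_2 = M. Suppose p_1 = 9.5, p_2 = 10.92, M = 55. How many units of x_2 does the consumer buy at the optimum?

From the CES first-order condition, (x_2/x_1)^(2/3) = p_1/p_2.
Solve for the ratio: x_2/x_1 = [p_1/p_2]^(1.5).
With the ratio pinned down, the budget gives x_1* = M/(p_1 + p_2·(x_2/x_1)) and x_2* = (x_2/x_1)·x_1*.
Numerically x_2/x_1 = 0.811431, so x_1* = 55/(9.5 + 10.92·0.811431) = 2.9955 and x_2* = 0.811431·2.9955 = 2.4306.

x_2* = 2.4306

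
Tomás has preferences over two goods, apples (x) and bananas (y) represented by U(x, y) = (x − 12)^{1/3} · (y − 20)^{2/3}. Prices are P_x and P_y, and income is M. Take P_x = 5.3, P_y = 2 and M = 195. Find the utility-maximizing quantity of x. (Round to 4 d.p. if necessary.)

x* = 17.7484

Substituting into the budget: x* = 12 + 1/3·(M − 12·P_x − 20·P_y)/P_x, and y* = 20 + 2/3·(…)/P_y.
Discretionary income = 195 − 12·5.3 − 20·2 = 91.4; x* = 12 + 1/3·91.4/5.3 = 17.7484.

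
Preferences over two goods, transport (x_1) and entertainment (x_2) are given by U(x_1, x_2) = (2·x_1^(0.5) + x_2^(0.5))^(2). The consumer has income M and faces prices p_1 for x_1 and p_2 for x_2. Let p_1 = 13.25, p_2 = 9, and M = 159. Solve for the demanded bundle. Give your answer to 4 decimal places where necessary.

From the CES first-order condition, 2·(x_2/x_1)^(0.5) = p_1/p_2.
Hence x_2/x_1 = ((1/2)·p_1/p_2)^(1/(0.5)), i.e. raised to the 2 power.
Substitute x_2 = (x_2/x_1)·x_1 into the budget: x_1* = M/(p_1 + p_2·(x_2/x_1)).
Numerically x_2/x_1 = 0.54186, so x_1* = 159/(13.25 + 9·0.54186) = 8.7716 and x_2* = 0.54186·8.7716 = 4.753.

x_1* = 8.7716, x_2* = 4.753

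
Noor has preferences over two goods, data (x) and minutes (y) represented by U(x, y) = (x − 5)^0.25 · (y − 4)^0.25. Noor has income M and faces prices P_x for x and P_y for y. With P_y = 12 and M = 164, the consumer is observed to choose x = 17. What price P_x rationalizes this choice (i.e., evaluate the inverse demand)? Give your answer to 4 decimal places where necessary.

P_x = 4

This is Cobb-Douglas in (x−5, y−4): tangency gives 0.25·P_y·(y−4) = 0.25·P_x·(x−5).
After buying the subsistence bundle (5, 4), a share 0.5 of the remaining income goes to x: x* = 5 + 0.5·(M − 5P_x − 4P_y)/P_x.
Set x* = 17 in the demand function and solve for P_x: P_x = 4.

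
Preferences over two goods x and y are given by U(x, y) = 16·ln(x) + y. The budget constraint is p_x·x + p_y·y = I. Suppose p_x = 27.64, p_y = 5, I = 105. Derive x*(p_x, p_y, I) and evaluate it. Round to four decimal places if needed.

MU_x = 16/x, MU_y = 1. Tangency: 16/x = p_x/p_y.
So x*(p_x,p_y) = 16·p_y/p_x, independent of income; and y* = (I − 16·p_y)/p_y.
At the given prices: x* = 16·5/27.64 = 2.8944.

x* = 2.8944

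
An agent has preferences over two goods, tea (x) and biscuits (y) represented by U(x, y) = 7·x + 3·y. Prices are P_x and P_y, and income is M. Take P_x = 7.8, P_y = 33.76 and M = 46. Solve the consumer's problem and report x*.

Linear utility — the consumer picks whichever good has higher MU/price: 7/7.8 = 0.8974 vs 3/33.76 = 0.0889.
x gives more utility per dollar, so spend all income on x: x* = M/P_x, y* = 0.
Numerically: x* = 5.8974, y* = 0.

x* = 5.8974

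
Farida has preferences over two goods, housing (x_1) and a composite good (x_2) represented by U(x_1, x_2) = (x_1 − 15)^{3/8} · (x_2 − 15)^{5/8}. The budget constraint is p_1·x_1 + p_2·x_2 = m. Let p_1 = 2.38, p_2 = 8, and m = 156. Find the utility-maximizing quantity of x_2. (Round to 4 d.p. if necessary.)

x_2* = 15.0234

Let x_1' = x_1−15, x_2' = x_2−15. MRS = (3/5)·x_2'/x_1' = p_1/p_2.
Substituting into the budget: x_1* = 15 + 0.375·(m − 15·p_1 − 15·p_2)/p_1, and x_2* = 15 + 0.625·(…)/p_2.
Discretionary income = 156 − 15·2.38 − 15·8 = 0.3; x_2* = 15 + 0.625·0.3/8 = 15.0234.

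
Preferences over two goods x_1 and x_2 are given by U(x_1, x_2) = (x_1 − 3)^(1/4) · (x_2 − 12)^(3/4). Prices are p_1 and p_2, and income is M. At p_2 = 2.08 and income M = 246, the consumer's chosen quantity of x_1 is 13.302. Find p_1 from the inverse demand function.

p_1 = 5

MRS = (1/3)·(x_2−12)/(x_1−3). Tangency with p_1/p_2 gives x_2−12 = 3·(p_1/p_2)·(x_1−3).
Substituting into the budget: x_1* = 3 + 0.25·(M − 3·p_1 − 12·p_2)/p_1, and x_2* = 12 + 0.75·(…)/p_2.
Set x_1* = 13.302 in the demand function and solve for p_1: p_1 = 5.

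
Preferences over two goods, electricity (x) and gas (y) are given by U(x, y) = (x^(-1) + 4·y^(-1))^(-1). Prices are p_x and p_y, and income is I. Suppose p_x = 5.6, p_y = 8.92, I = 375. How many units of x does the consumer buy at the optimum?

x* = 19.0014

MU_x ∝ x^(-2), MU_y ∝ 4·y^(-2), so MRS = (1/4)·(y/x)^(2) = p_x/p_y.
Hence y/x = (4·p_x/p_y)^(1/(2)), i.e. raised to the 0.5 power.
With the ratio pinned down, the budget gives x* = I/(p_x + p_y·(y/x)) and y* = (y/x)·x*.
Numerically y/x = 1.58468, so x* = 375/(5.6 + 8.92·1.58468) = 19.0014.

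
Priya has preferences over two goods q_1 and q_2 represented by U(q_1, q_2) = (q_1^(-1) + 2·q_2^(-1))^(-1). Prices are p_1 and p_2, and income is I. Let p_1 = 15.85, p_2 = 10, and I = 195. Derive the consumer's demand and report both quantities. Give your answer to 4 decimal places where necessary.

q_1* = 5.7942, q_2* = 10.3162

Numerically q_2/q_1 = 1.780449, so q_1* = 195/(15.85 + 10·1.780449) = 5.7942 and q_2* = 1.780449·5.7942 = 10.3162.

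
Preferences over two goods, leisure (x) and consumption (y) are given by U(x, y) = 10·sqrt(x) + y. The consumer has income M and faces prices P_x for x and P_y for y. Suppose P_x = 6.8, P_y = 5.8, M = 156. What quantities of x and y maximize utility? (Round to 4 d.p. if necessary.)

Set MRS = P_x/P_y: 5·x^(−1/2) = P_x/P_y.
Thus x* = (5·P_y/P_x)² — independent of M — with the rest of income spent on y.
Plugging in: x* = (5·5.8/6.8)² = 18.1877, y* = 5.573.

x* = 18.1877, y* = 5.573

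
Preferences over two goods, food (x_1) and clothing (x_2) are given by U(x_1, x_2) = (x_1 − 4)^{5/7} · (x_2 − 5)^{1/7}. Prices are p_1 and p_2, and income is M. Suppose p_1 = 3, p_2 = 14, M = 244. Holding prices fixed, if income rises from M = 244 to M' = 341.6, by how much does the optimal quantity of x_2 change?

Δx_2* = 1.1619

After buying the subsistence bundle (4, 5), a share 5/6 of the remaining income goes to x_1: x_1* = 4 + 5/6·(M − 4p_1 − 5p_2)/p_1.
Discretionary income = 244 − 4·3 − 5·14 = 162; x_2* = 5 + 1/6·162/14 = 6.9286.
At M' = 341.6: x_2* = 8.0905. Change: 8.0905 − 6.9286 = 1.1619.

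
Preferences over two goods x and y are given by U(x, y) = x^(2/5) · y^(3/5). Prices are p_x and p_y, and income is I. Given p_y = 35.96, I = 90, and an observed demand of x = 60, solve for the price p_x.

MU_x/MU_y = (0.4·y)/(0.6·x); tangency sets this equal to p_x/p_y.
Rearranging, p_y·y = (3/2)·p_x·x. Substituting into the budget gives p_x·x·(1 + (3/2)) = I.
Demand: x*(p_x,p_y,I) = 0.4·I/p_x and y* = 0.6·I/p_y.
Set x* = 60 in the demand function and solve for p_x: p_x = 0.6.

p_x = 0.6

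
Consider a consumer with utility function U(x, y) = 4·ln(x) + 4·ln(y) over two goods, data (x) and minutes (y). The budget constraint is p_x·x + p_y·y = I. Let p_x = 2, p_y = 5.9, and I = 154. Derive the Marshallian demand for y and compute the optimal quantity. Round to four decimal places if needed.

The MRS is y/x. Set MRS = p_x/p_y.
Rearranging, p_y·y = p_x·x. Substituting into the budget gives p_x·x·(1 + 1) = I.
Demand: x*(p_x,p_y,I) = 0.5·I/p_x and y* = 0.5·I/p_y.
At p_x=2, p_y=5.9, I=154: y* = 0.5·154/5.9 = 13.0508.

y* = 13.0508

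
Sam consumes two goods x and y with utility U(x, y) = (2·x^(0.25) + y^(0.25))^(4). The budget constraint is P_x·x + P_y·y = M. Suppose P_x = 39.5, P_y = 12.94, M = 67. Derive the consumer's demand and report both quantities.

From the CES first-order condition, 2·(y/x)^(0.75) = P_x/P_y.
Solve for the ratio: y/x = [(1/2)·P_x/P_y]^(4/3).
Substitute y = (y/x)·x into the budget: x* = M/(P_x + P_y·(y/x)).
Numerically y/x = 1.757291, so x* = 67/(39.5 + 12.94·1.757291) = 1.0765 and y* = 1.757291·1.0765 = 1.8917.

x* = 1.0765, y* = 1.8917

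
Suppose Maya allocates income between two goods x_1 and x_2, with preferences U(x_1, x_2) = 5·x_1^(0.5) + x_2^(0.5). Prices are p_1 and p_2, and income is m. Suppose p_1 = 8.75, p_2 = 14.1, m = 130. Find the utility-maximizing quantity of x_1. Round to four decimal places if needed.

MRS = MU_x_1/MU_x_2 = 5·(x_2/x_1)^(0.5). Set equal to p_1/p_2.
Hence x_2/x_1 = ((1/5)·p_1/p_2)^(1/(0.5)), i.e. raised to the 2 power.
With the ratio pinned down, the budget gives x_1* = m/(p_1 + p_2·(x_2/x_1)) and x_2* = (x_2/x_1)·x_1*.
Numerically x_2/x_1 = 0.015404, so x_1* = 130/(8.75 + 14.1·0.015404) = 14.4973.

x_1* = 14.4973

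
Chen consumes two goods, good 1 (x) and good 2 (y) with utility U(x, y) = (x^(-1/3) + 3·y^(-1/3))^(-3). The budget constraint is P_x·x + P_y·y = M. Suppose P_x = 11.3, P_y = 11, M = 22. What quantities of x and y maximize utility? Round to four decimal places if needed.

x* = 0.5964, y* = 1.3873

Substitute y = (y/x)·x into the budget: x* = M/(P_x + P_y·(y/x)).
Numerically y/x = 2.325976, so x* = 22/(11.3 + 11·2.325976) = 0.5964 and y* = 2.325976·0.5964 = 1.3873.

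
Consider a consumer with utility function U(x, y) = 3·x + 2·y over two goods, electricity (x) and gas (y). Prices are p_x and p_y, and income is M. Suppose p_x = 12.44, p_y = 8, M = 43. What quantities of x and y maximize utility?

Perfect substitutes: compare marginal utility per dollar. 3/p_x vs 2/p_y → 0.2412 vs 0.25.
y gives more utility per dollar, so spend all income on y: y* = M/p_y, x* = 0.
Numerically: x* = 0, y* = 5.375.

x* = 0, y* = 5.375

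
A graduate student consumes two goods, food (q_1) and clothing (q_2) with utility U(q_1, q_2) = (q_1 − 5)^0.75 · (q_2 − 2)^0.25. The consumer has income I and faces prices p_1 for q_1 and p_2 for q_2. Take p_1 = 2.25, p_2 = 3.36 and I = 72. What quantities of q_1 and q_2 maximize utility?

This is Cobb-Douglas in (q_1−5, q_2−2): tangency gives 0.75·p_2·(q_2−2) = 0.25·p_1·(q_1−5).
After buying the subsistence bundle (5, 2), a share 0.75 of the remaining income goes to q_1: q_1* = 5 + 0.75·(I − 5p_1 − 2p_2)/p_1.
Discretionary income = 72 − 5·2.25 − 2·3.36 = 54.03; q_1* = 5 + 0.75·54.03/2.25 = 23.01; q_2* = 2 + 0.25·54.03/3.36 = 6.0201.

q_1* = 23.01, q_2* = 6.0201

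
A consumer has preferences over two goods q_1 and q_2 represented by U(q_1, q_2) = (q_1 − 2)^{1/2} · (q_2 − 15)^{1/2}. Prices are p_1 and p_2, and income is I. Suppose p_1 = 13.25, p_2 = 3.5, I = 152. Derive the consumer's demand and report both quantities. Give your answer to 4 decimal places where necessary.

After buying the subsistence bundle (2, 15), a share 0.5 of the remaining income goes to q_1: q_1* = 2 + 0.5·(I − 2p_1 − 15p_2)/p_1.
Discretionary income = 152 − 2·13.25 − 15·3.5 = 73; q_1* = 2 + 0.5·73/13.25 = 4.7547; q_2* = 15 + 0.5·73/3.5 = 25.4286.

q_1* = 4.7547, q_2* = 25.4286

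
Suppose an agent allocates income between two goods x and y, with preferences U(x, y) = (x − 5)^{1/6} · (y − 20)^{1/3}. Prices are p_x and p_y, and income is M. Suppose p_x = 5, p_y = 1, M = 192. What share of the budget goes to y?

After buying the subsistence bundle (5, 20), a share 1/3 of the remaining income goes to x: x* = 5 + 1/3·(M − 5p_x − 20p_y)/p_x.
Discretionary income = 192 − 5·5 − 20·1 = 147; x* = 5 + 1/3·147/5 = 14.8; y* = 20 + 2/3·147/1 = 118.
Expenditure on y: 1·118 = 118; share = 0.6146.

share on y = 0.6146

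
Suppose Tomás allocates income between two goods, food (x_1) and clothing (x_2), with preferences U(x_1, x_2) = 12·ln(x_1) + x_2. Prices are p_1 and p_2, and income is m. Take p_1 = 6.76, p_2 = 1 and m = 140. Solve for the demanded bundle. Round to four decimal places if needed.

So x_1*(p_1,p_2) = 12·p_2/p_1, independent of income; and x_2* = (m − 12·p_2)/p_2.
At the given prices: x_1* = 12·1/6.76 = 1.7751, and x_2* = 128.

x_1* = 1.7751, x_2* = 128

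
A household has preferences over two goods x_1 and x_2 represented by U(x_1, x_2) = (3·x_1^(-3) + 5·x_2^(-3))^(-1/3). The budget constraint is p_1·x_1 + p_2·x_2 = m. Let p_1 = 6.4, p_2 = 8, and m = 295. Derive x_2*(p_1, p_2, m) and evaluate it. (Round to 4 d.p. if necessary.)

From the CES first-order condition, (3/5)·(x_2/x_1)^(4) = p_1/p_2.
Hence x_2/x_1 = ((5/3)·p_1/p_2)^(1/(4)), i.e. raised to the 0.25 power.
Substitute x_2 = (x_2/x_1)·x_1 into the budget: x_1* = m/(p_1 + p_2·(x_2/x_1)).
Numerically x_2/x_1 = 1.07457, so x_1* = 295/(6.4 + 8·1.07457) = 19.6712 and x_2* = 1.07457·19.6712 = 21.1381.

x_2* = 21.1381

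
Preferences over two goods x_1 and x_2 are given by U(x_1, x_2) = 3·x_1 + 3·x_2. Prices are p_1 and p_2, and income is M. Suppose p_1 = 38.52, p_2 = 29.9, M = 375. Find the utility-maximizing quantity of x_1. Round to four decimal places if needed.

Perfect substitutes: compare marginal utility per dollar. 3/p_1 vs 3/p_2 → 0.0779 vs 0.1003.
x_2 gives more utility per dollar, so spend all income on x_2: x_2* = M/p_2, x_1* = 0.
Numerically: x_1* = 0, x_2* = 12.5418.

x_1* = 0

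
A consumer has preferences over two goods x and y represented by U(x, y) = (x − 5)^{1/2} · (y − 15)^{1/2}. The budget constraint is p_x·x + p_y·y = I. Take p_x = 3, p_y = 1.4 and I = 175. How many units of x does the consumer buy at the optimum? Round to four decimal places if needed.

Let x' = x−5, y' = y−15. MRS = y'/x' = p_x/p_y.
Substituting into the budget: x* = 5 + 0.5·(I − 5·p_x − 15·p_y)/p_x, and y* = 15 + 0.5·(…)/p_y.
Discretionary income = 175 − 5·3 − 15·1.4 = 139; x* = 5 + 0.5·139/3 = 28.1667.

x* = 28.1667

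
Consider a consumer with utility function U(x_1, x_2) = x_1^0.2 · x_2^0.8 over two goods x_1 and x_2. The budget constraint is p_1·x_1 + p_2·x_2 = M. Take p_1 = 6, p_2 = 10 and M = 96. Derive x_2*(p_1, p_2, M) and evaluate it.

MU_x_1/MU_x_2 = (0.2·x_2)/(0.8·x_1); tangency sets this equal to p_1/p_2.
Rearranging, p_2·x_2 = 4·p_1·x_1. Substituting into the budget gives p_1·x_1·(1 + 4) = M.
Demand: x_1*(p_1,p_2,M) = 0.2·M/p_1 and x_2* = 0.8·M/p_2.
At p_1=6, p_2=10, M=96: x_2* = 0.8·96/10 = 7.68.

x_2* = 7.68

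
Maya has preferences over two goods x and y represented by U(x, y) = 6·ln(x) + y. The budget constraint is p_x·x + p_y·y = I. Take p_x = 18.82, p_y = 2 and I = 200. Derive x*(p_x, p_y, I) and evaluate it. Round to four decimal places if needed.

x* = 0.6376

So x*(p_x,p_y) = 6·p_y/p_x, independent of income; and y* = (I − 6·p_y)/p_y.
At the given prices: x* = 6·2/18.82 = 0.6376.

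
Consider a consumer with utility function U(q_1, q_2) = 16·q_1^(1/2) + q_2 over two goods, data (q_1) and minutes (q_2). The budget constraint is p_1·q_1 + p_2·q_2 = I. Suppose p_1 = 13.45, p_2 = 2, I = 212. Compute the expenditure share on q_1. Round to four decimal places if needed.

share on q_1 = 0.0898

MU_q_1 = 8/√q_1, MU_q_2 = 1. Tangency: 8/√q_1 = p_1/p_2.
Thus q_1* = (8·p_2/p_1)² — independent of I — with the rest of income spent on q_2.
Plugging in: q_1* = (8·2/13.45)² = 1.4151, q_2* = 96.4833.
Expenditure on q_1: 13.45·1.4151 = 19.0335; share = 0.0898.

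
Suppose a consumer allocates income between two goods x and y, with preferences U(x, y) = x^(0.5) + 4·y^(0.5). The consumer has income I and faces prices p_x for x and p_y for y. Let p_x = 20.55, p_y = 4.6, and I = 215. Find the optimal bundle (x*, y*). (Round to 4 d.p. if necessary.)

MRS = MU_x/MU_y = (1/4)·(y/x)^(0.5). Set equal to p_x/p_y.
Hence y/x = (4·p_x/p_y)^(1/(0.5)), i.e. raised to the 2 power.
Substitute y = (y/x)·x into the budget: x* = I/(p_x + p_y·(y/x)).
Numerically y/x = 319.321361, so x* = 215/(20.55 + 4.6·319.321361) = 0.1444 and y* = 319.321361·0.1444 = 46.0943.

x* = 0.1444, y* = 46.0943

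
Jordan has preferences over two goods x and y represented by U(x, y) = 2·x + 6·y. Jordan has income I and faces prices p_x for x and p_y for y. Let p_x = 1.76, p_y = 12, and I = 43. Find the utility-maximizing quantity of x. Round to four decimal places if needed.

x* = 24.4318

Linear utility — the consumer picks whichever good has higher MU/price: 2/1.76 = 1.1364 vs 6/12 = 0.5.
x gives more utility per dollar, so spend all income on x: x* = I/p_x, y* = 0.
Numerically: x* = 24.4318, y* = 0.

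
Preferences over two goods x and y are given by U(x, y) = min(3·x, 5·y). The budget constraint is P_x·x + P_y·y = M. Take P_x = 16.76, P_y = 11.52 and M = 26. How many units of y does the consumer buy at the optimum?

y* = 0.659

Leontief preferences: the optimum is at the kink where x/5 = y/3, i.e. y = (3/5)·x.
Budget: P_x·x + P_y·(3/5)·x = M, so (5·P_x + 3·P_y)·x = 5·M.
Demand: x*(P_x,P_y,M) = 5·M/(5·P_x + 3·P_y), y* = 3·M/(5·P_x + 3·P_y).
Here 5·16.76 + 3·11.52 = 118.36, giving y* = 0.659.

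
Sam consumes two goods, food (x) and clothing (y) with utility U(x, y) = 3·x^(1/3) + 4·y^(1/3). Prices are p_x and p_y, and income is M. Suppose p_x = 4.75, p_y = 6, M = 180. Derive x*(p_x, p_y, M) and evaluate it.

x* = 15.9902

Numerically y/x = 1.08448, so x* = 180/(4.75 + 6·1.08448) = 15.9902.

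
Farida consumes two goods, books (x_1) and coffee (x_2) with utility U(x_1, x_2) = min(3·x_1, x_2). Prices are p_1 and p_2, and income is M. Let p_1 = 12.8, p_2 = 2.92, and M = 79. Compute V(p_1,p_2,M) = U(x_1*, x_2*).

Leontief preferences: the optimum is at the kink where x_1/1 = x_2/3, i.e. x_2 = 3·x_1.
Budget: p_1·x_1 + p_2·3·x_1 = M, so (p_1 + 3·p_2)·x_1 = M.
Demand: x_1*(p_1,p_2,M) = M/(p_1 + 3·p_2), x_2* = 3·M/(p_1 + 3·p_2).
Here 12.8 + 3·2.92 = 21.56, giving x_1* = 3.6642 and x_2* = 10.9926.
Utility at the optimum: U(3.6642, 10.9926) = 10.9926.

V = 10.9926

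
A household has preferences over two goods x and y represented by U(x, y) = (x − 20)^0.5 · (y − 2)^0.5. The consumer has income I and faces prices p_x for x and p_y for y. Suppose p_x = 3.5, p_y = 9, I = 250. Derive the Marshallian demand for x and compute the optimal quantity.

This is Cobb-Douglas in (x−20, y−2): tangency gives 0.5·p_y·(y−2) = 0.5·p_x·(x−20).
After buying the subsistence bundle (20, 2), a share 0.5 of the remaining income goes to x: x* = 20 + 0.5·(I − 20p_x − 2p_y)/p_x.
Discretionary income = 250 − 20·3.5 − 2·9 = 162; x* = 20 + 0.5·162/3.5 = 43.1429.

x* = 43.1429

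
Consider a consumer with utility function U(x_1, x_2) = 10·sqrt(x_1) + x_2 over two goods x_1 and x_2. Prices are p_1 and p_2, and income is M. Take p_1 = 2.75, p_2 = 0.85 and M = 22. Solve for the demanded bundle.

x_1* = 2.3884, x_2* = 18.1551

Solve: √x_1 = 5·p_2/p_1, so x_1*(p_1,p_2) = (5·p_2/p_1)², and x_2* = (M − p_1·x_1*)/p_2.
Plugging in: x_1* = (5·0.85/2.75)² = 2.3884, x_2* = 18.1551.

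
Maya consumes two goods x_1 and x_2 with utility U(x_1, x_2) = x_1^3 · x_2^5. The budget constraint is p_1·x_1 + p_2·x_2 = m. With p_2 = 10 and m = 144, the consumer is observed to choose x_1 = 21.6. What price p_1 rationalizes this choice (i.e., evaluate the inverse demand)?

The MRS is (3/5)·x_2/x_1. Set MRS = p_1/p_2.
Rearranging, p_2·x_2 = (5/3)·p_1·x_1. Substituting into the budget gives p_1·x_1·(1 + (5/3)) = m.
Demand: x_1*(p_1,p_2,m) = 0.375·m/p_1 and x_2* = 0.625·m/p_2.
Set x_1* = 21.6 in the demand function and solve for p_1: p_1 = 2.5.

p_1 = 2.5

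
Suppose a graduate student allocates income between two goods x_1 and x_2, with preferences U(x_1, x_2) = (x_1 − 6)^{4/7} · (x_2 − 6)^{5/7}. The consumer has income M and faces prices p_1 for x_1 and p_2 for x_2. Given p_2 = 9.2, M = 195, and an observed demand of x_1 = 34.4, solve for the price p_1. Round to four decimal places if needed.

MRS = (4/5)·(x_2−6)/(x_1−6). Tangency with p_1/p_2 gives x_2−6 = (5/4)·(p_1/p_2)·(x_1−6).
After buying the subsistence bundle (6, 6), a share 4/9 of the remaining income goes to x_1: x_1* = 6 + 4/9·(M − 6p_1 − 6p_2)/p_1.
Set x_1* = 34.4 in the demand function and solve for p_1: p_1 = 2.

p_1 = 2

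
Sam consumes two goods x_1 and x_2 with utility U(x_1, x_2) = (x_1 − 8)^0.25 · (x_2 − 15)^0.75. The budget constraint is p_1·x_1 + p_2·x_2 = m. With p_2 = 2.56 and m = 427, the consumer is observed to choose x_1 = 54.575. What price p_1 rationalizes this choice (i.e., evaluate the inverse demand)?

This is Cobb-Douglas in (x_1−8, x_2−15): tangency gives 0.25·p_2·(x_2−15) = 0.75·p_1·(x_1−8).
After buying the subsistence bundle (8, 15), a share 0.25 of the remaining income goes to x_1: x_1* = 8 + 0.25·(m − 8p_1 − 15p_2)/p_1.
Set x_1* = 54.575 in the demand function and solve for p_1: p_1 = 2.

p_1 = 2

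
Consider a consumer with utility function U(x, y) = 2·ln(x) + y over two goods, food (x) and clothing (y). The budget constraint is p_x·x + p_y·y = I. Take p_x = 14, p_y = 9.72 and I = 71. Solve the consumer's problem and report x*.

x* = 1.3886

Set MRS = p_x/p_y: (2/x)/1 = p_x/p_y.
So x*(p_x,p_y) = 2·p_y/p_x, independent of income; and y* = (I − 2·p_y)/p_y.
At the given prices: x* = 2·9.72/14 = 1.3886.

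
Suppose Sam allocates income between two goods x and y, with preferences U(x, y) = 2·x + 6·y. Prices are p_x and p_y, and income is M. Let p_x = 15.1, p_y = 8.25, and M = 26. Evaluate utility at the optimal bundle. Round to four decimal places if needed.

Perfect substitutes: compare marginal utility per dollar. 2/p_x vs 6/p_y → 0.1325 vs 0.7273.
y gives more utility per dollar, so spend all income on y: y* = M/p_y, x* = 0.
Numerically: x* = 0, y* = 3.1515.
Utility at the optimum: U(0, 3.1515) = 18.9091.

V = 18.9091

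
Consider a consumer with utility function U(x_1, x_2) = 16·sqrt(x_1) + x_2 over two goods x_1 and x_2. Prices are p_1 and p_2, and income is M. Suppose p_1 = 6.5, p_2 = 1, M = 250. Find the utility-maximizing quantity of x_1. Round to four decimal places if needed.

x_1* = 1.5148

MU_x_1 = 8/√x_1, MU_x_2 = 1. Tangency: 8/√x_1 = p_1/p_2.
Solve: √x_1 = 8·p_2/p_1, so x_1*(p_1,p_2) = (8·p_2/p_1)², and x_2* = (M − p_1·x_1*)/p_2.
Plugging in: x_1* = (8·1/6.5)² = 1.5148.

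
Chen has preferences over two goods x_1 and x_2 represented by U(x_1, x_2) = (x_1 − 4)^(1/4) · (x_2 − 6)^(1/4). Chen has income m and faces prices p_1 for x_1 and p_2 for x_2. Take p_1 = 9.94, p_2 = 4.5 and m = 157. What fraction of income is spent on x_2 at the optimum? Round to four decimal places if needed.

share on x_2 = 0.4594

Let x_1' = x_1−4, x_2' = x_2−6. MRS = x_2'/x_1' = p_1/p_2.
Substituting into the budget: x_1* = 4 + 0.5·(m − 4·p_1 − 6·p_2)/p_1, and x_2* = 6 + 0.5·(…)/p_2.
Discretionary income = 157 − 4·9.94 − 6·4.5 = 90.24; x_1* = 4 + 0.5·90.24/9.94 = 8.5392; x_2* = 6 + 0.5·90.24/4.5 = 16.0267.
Expenditure on x_2: 4.5·16.0267 = 72.12; share = 0.4594.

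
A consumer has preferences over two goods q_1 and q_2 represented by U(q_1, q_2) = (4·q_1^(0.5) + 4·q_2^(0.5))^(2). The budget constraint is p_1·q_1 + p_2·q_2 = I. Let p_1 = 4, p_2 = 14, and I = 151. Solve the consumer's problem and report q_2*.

q_2* = 2.3968

From the CES first-order condition, (q_2/q_1)^(0.5) = p_1/p_2.
Hence q_2/q_1 = (p_1/p_2)^(1/(0.5)), i.e. raised to the 2 power.
With the ratio pinned down, the budget gives q_1* = I/(p_1 + p_2·(q_2/q_1)) and q_2* = (q_2/q_1)·q_1*.
Numerically q_2/q_1 = 0.081633, so q_1* = 151/(4 + 14·0.081633) = 29.3611 and q_2* = 0.081633·29.3611 = 2.3968.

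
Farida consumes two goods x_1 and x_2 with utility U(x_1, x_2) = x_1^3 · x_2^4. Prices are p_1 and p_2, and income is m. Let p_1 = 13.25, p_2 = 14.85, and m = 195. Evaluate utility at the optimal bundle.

Demand: x_1*(p_1,p_2,m) = 3/7·m/p_1 and x_2* = 4/7·m/p_2.
At p_1=13.25, p_2=14.85, m=195: x_1* = 3/7·195/13.25 = 6.3073, x_2* = 7.5036.
Utility at the optimum: U(6.3073, 7.5036) = 795437.8993.

V = 795437.8993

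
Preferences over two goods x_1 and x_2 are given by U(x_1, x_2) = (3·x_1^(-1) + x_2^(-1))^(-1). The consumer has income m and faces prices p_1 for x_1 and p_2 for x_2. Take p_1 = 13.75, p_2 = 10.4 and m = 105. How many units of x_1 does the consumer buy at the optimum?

x_1* = 5.0837

Substitute x_2 = (x_2/x_1)·x_1 into the budget: x_1* = m/(p_1 + p_2·(x_2/x_1)).
Numerically x_2/x_1 = 0.663856, so x_1* = 105/(13.75 + 10.4·0.663856) = 5.0837.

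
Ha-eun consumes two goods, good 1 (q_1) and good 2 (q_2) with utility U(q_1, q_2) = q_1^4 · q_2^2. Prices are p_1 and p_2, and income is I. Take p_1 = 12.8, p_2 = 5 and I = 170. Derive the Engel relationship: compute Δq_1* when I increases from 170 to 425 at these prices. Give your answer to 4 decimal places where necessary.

MU_q_1/MU_q_2 = (4·q_2)/(2·q_1); tangency sets this equal to p_1/p_2.
Rearranging, p_2·q_2 = (1/2)·p_1·q_1. Substituting into the budget gives p_1·q_1·(1 + (1/2)) = I.
Demand: q_1*(p_1,p_2,I) = 2/3·I/p_1 and q_2* = 1/3·I/p_2.
At p_1=12.8, p_2=5, I=170: q_1* = 2/3·170/12.8 = 8.8542.
At I' = 425: q_1* = 22.1354. Change: 22.1354 − 8.8542 = 13.2813.

Δq_1* = 13.2813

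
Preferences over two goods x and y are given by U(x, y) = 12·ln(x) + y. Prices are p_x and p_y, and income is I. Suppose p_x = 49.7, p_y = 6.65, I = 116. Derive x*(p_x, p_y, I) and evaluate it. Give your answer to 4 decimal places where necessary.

So x*(p_x,p_y) = 12·p_y/p_x, independent of income; and y* = (I − 12·p_y)/p_y.
At the given prices: x* = 12·6.65/49.7 = 1.6056.

x* = 1.6056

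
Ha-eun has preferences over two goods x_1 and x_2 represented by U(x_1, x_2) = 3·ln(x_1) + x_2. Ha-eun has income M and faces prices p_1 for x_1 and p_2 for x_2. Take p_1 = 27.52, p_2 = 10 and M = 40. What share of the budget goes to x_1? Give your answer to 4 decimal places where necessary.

MU_x_1 = 3/x_1, MU_x_2 = 1. Tangency: 3/x_1 = p_1/p_2.
So x_1*(p_1,p_2) = 3·p_2/p_1, independent of income; and x_2* = (M − 3·p_2)/p_2.
At the given prices: x_1* = 3·10/27.52 = 1.0901, and x_2* = 1.
Expenditure on x_1: 27.52·1.0901 = 30; share = 0.75.

share on x_1 = 0.75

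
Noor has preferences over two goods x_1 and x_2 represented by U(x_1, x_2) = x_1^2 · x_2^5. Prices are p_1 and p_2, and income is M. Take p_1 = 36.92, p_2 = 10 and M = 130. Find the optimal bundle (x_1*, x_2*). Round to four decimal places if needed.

x_1* = 1.006, x_2* = 9.2857

Tangency: MRS = (2/5)·x_2/x_1 = p_1/p_2.
Rearranging, p_2·x_2 = (5/2)·p_1·x_1. Substituting into the budget gives p_1·x_1·(1 + (5/2)) = M.
Demand: x_1*(p_1,p_2,M) = 2/7·M/p_1 and x_2* = 5/7·M/p_2.
At p_1=36.92, p_2=10, M=130: x_1* = 2/7·130/36.92 = 1.006, x_2* = 9.2857.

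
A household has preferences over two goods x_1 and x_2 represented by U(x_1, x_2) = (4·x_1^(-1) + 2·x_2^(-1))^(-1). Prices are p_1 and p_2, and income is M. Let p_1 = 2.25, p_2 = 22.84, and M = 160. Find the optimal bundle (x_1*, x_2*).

MU_x_1 ∝ 4·x_1^(-2), MU_x_2 ∝ 2·x_2^(-2), so MRS = 2·(x_2/x_1)^(2) = p_1/p_2.
Hence x_2/x_1 = ((1/2)·p_1/p_2)^(1/(2)), i.e. raised to the 0.5 power.
With the ratio pinned down, the budget gives x_1* = M/(p_1 + p_2·(x_2/x_1)) and x_2* = (x_2/x_1)·x_1*.
Numerically x_2/x_1 = 0.221936, so x_1* = 160/(2.25 + 22.84·0.221936) = 21.8608 and x_2* = 0.221936·21.8608 = 4.8517.

x_1* = 21.8608, x_2* = 4.8517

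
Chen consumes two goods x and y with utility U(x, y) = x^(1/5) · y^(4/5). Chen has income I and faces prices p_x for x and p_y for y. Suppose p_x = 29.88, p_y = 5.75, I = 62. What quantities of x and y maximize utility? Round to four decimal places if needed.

Tangency: MRS = (1/4)·y/x = p_x/p_y.
So 0.2·p_y·y = 0.8·p_x·x; combined with the budget, a share 0.2 of income goes to x.
Demand: x*(p_x,p_y,I) = 0.2·I/p_x and y* = 0.8·I/p_y.
At p_x=29.88, p_y=5.75, I=62: x* = 0.2·62/29.88 = 0.415, y* = 8.6261.

x* = 0.415, y* = 8.6261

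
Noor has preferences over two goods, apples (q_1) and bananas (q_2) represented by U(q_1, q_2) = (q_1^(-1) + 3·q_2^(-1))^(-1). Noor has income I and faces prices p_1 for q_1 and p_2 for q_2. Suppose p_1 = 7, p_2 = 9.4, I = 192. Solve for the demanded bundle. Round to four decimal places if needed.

MU_q_1 ∝ q_1^(-2), MU_q_2 ∝ 3·q_2^(-2), so MRS = (1/3)·(q_2/q_1)^(2) = p_1/p_2.
Hence q_2/q_1 = (3·p_1/p_2)^(1/(2)), i.e. raised to the 0.5 power.
Substitute q_2 = (q_2/q_1)·q_1 into the budget: q_1* = I/(p_1 + p_2·(q_2/q_1)).
Numerically q_2/q_1 = 1.494671, so q_1* = 192/(7 + 9.4·1.494671) = 9.1212 and q_2* = 1.494671·9.1212 = 13.6332.

q_1* = 9.1212, q_2* = 13.6332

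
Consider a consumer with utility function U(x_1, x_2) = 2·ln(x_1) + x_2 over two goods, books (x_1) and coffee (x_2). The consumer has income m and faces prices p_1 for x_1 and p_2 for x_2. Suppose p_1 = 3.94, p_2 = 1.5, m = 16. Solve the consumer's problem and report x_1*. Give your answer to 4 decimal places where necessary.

Set MRS = p_1/p_2: (2/x_1)/1 = p_1/p_2.
So x_1*(p_1,p_2) = 2·p_2/p_1, independent of income; and x_2* = (m − 2·p_2)/p_2.
At the given prices: x_1* = 2·1.5/3.94 = 0.7614.

x_1* = 0.7614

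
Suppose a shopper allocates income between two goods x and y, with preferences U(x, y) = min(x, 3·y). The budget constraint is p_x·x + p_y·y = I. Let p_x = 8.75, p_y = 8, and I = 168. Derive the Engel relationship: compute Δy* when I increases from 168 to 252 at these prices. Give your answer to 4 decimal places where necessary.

Δy* = 2.4526

Demand: x*(p_x,p_y,I) = 3·I/(3·p_x + p_y), y* = I/(3·p_x + p_y).
Here 3·8.75 + 8 = 34.25, giving y* = 4.9051.
At I' = 252: y* = 7.3577. Change: 7.3577 − 4.9051 = 2.4526.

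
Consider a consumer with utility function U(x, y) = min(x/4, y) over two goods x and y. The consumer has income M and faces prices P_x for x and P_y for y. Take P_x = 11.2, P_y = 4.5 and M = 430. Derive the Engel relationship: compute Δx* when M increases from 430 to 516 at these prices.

Δx* = 6.9777

With perfect complements, no substitution: consume in ratio x:y = 4:1.
Budget: P_x·x + P_y·(1/4)·x = M, so (4·P_x + P_y)·x = 4·M.
Demand: x*(P_x,P_y,M) = 4·M/(4·P_x + P_y), y* = M/(4·P_x + P_y).
Here 4·11.2 + 4.5 = 49.3, giving x* = 34.8884.
At M' = 516: x* = 41.8661. Change: 41.8661 − 34.8884 = 6.9777.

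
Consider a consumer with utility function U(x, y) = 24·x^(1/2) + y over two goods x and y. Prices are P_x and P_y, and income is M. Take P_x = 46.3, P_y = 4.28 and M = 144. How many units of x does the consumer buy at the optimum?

x* = 1.2305

MU_x = 12/√x, MU_y = 1. Tangency: 12/√x = P_x/P_y.
Thus x* = (12·P_y/P_x)² — independent of M — with the rest of income spent on y.
Plugging in: x* = (12·4.28/46.3)² = 1.2305.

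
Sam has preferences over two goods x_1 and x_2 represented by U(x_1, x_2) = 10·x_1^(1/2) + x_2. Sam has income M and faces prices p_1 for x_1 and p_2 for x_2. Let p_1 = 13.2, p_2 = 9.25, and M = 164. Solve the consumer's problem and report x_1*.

x_1* = 12.2765

MU_x_1 = 5/√x_1, MU_x_2 = 1. Tangency: 5/√x_1 = p_1/p_2.
Thus x_1* = (5·p_2/p_1)² — independent of M — with the rest of income spent on x_2.
Plugging in: x_1* = (5·9.25/13.2)² = 12.2765.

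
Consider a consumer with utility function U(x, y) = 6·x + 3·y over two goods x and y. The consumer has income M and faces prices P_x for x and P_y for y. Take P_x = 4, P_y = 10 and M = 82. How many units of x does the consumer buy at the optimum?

x* = 20.5

Numerically: x* = 20.5, y* = 0.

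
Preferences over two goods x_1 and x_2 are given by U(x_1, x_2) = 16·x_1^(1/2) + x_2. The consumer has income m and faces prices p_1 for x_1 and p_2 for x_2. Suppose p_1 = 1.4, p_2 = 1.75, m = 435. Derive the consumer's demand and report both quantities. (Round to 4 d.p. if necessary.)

Set MRS = p_1/p_2: 8·x_1^(−1/2) = p_1/p_2.
Solve: √x_1 = 8·p_2/p_1, so x_1*(p_1,p_2) = (8·p_2/p_1)², and x_2* = (m − p_1·x_1*)/p_2.
Plugging in: x_1* = (8·1.75/1.4)² = 100, x_2* = 168.5714.

x_1* = 100, x_2* = 168.5714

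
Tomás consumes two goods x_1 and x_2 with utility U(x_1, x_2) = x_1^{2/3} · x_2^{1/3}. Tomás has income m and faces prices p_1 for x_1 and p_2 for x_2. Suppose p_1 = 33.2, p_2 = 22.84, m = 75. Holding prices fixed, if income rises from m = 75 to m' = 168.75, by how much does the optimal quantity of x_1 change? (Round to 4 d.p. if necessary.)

MU_x_1/MU_x_2 = (2/3·x_2)/(1/3·x_1); tangency sets this equal to p_1/p_2.
So 2/3·p_2·x_2 = 1/3·p_1·x_1; combined with the budget, a share 2/3 of income goes to x_1.
Demand: x_1*(p_1,p_2,m) = 2/3·m/p_1 and x_2* = 1/3·m/p_2.
At p_1=33.2, p_2=22.84, m=75: x_1* = 2/3·75/33.2 = 1.506.
At m' = 168.75: x_1* = 3.3886. Change: 3.3886 − 1.506 = 1.8825.

Δx_1* = 1.8825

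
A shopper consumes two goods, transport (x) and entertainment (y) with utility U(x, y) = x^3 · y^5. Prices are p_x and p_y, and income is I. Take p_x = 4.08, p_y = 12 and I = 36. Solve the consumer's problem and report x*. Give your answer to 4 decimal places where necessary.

MU_x/MU_y = (3·y)/(5·x); tangency sets this equal to p_x/p_y.
Rearranging, p_y·y = (5/3)·p_x·x. Substituting into the budget gives p_x·x·(1 + (5/3)) = I.
Demand: x*(p_x,p_y,I) = 0.375·I/p_x and y* = 0.625·I/p_y.
At p_x=4.08, p_y=12, I=36: x* = 0.375·36/4.08 = 3.3088.

x* = 3.3088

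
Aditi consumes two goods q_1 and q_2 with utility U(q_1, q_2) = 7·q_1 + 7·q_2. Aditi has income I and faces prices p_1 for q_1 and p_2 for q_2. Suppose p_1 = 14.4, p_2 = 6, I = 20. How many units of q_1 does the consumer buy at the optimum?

q_1* = 0

Perfect substitutes: compare marginal utility per dollar. 7/p_1 vs 7/p_2 → 0.4861 vs 1.1667.
q_2 gives more utility per dollar, so spend all income on q_2: q_2* = I/p_2, q_1* = 0.
Numerically: q_1* = 0, q_2* = 3.3333.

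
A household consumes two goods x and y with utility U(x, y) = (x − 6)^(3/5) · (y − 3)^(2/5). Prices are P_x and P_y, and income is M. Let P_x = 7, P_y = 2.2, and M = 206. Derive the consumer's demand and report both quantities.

MRS = (3/2)·(y−3)/(x−6). Tangency with P_x/P_y gives y−3 = (2/3)·(P_x/P_y)·(x−6).
Substituting into the budget: x* = 6 + 0.6·(M − 6·P_x − 3·P_y)/P_x, and y* = 3 + 0.4·(…)/P_y.
Discretionary income = 206 − 6·7 − 3·2.2 = 157.4; x* = 6 + 0.6·157.4/7 = 19.4914; y* = 3 + 0.4·157.4/2.2 = 31.6182.

x* = 19.4914, y* = 31.6182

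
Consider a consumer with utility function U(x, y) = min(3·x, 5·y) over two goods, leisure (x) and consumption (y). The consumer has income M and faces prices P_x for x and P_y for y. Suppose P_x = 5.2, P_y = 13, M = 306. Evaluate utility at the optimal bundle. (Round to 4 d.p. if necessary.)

V = 70.6154

Leontief preferences: the optimum is at the kink where x/5 = y/3, i.e. y = (3/5)·x.
Budget: P_x·x + P_y·(3/5)·x = M, so (5·P_x + 3·P_y)·x = 5·M.
Demand: x*(P_x,P_y,M) = 5·M/(5·P_x + 3·P_y), y* = 3·M/(5·P_x + 3·P_y).
Here 5·5.2 + 3·13 = 65, giving x* = 23.5385 and y* = 14.1231.
Utility at the optimum: U(23.5385, 14.1231) = 70.6154.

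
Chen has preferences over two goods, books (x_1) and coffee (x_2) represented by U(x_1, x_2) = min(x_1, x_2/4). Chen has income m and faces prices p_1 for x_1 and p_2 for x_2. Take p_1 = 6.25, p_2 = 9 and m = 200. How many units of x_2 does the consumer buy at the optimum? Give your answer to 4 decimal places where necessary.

x_2* = 18.9349

With perfect complements, no substitution: consume in ratio x_1:x_2 = 1:4.
Budget: p_1·x_1 + p_2·4·x_1 = m, so (p_1 + 4·p_2)·x_1 = m.
Demand: x_1*(p_1,p_2,m) = m/(p_1 + 4·p_2), x_2* = 4·m/(p_1 + 4·p_2).
Here 6.25 + 4·9 = 42.25, giving x_2* = 18.9349.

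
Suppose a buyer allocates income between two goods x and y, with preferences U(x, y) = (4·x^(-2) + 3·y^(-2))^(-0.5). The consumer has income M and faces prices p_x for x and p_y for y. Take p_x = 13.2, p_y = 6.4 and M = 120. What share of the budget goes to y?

share on y = 0.3593

MU_x ∝ 4·x^(-3), MU_y ∝ 3·y^(-3), so MRS = (4/3)·(y/x)^(3) = p_x/p_y.
Solve for the ratio: y/x = [(3/4)·p_x/p_y]^(1/3).
Substitute y = (y/x)·x into the budget: x* = M/(p_x + p_y·(y/x)).
Numerically y/x = 1.156516, so x* = 120/(13.2 + 6.4·1.156516) = 5.8248 and y* = 1.156516·5.8248 = 6.7364.
Expenditure on y: 6.4·6.7364 = 43.1132; share = 0.3593.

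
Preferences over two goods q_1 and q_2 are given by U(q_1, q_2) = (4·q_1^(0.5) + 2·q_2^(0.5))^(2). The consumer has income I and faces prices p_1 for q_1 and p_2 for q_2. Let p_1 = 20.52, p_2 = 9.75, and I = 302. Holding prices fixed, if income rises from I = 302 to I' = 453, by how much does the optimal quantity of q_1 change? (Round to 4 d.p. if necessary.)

From the CES first-order condition, 2·(q_2/q_1)^(0.5) = p_1/p_2.
Hence q_2/q_1 = ((1/2)·p_1/p_2)^(1/(0.5)), i.e. raised to the 2 power.
With the ratio pinned down, the budget gives q_1* = I/(p_1 + p_2·(q_2/q_1)) and q_2* = (q_2/q_1)·q_1*.
Numerically q_2/q_1 = 1.107351, so q_1* = 302/(20.52 + 9.75·1.107351) = 9.6434.
At I' = 453: q_1* = 14.4651. Change: 14.4651 − 9.6434 = 4.8217.

Δq_1* = 4.8217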